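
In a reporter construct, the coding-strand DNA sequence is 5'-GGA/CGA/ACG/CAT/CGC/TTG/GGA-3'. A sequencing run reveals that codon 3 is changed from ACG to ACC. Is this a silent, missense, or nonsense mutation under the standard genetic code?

Position 9 falls in codon 3: ACG → Thr.
After the substitution the codon is ACC → Thr.
Both encode Thr, so the change is synonymous.

silent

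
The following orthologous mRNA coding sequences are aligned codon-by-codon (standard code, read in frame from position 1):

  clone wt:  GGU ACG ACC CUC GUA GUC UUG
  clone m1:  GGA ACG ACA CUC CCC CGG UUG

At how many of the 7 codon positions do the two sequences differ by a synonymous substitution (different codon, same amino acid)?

Codon 1: GGU Gly / GGA Gly — synonymous.
Codon 2: ACG Thr / ACG Thr — identical.
Codon 3: ACC Thr / ACA Thr — synonymous.
Codon 4: CUC Leu / CUC Leu — identical.
Codon 5: GUA Val / CCC Pro — nonsynonymous.
Codon 6: GUC Val / CGG Arg — nonsynonymous.
Codon 7: UUG Leu / UUG Leu — identical.
Synonymous differences: 2.

2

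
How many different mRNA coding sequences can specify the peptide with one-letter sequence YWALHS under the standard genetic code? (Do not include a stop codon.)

576

Tyr: 2 codons.
Trp: 1 codon.
Ala: 4 codons.
Leu: 6 codons.
His: 2 codons.
Ser: 6 codons.
2 × 1 × 4 × 6 × 2 × 6 = 576.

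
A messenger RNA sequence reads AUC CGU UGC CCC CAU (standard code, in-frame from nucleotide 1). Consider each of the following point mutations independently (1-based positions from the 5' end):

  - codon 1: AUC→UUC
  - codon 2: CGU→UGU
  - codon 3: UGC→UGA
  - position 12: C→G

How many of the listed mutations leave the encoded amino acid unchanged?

1

Codon 1: AUC (Ile) → UUC (Phe) — missense.
Codon 2: CGU (Arg) → UGU (Cys) — missense.
Codon 3: UGC (Cys) → UGA (Stop) — nonsense.
Codon 4: CCC (Pro) → CCG (Pro) — synonymous.
Synonymous: 1 of 4.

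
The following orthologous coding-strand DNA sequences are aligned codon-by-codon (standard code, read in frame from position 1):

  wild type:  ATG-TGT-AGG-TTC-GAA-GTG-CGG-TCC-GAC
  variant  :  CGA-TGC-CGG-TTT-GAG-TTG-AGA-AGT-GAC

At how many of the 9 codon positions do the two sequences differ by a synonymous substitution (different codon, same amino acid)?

6

Codon 1: ATG Met / CGA Arg — nonsynonymous.
Codon 2: TGT Cys / TGC Cys — synonymous.
Codon 3: AGG Arg / CGG Arg — synonymous.
Codon 4: TTC Phe / TTT Phe — synonymous.
Codon 5: GAA Glu / GAG Glu — synonymous.
Codon 6: GTG Val / TTG Leu — nonsynonymous.
Codon 7: CGG Arg / AGA Arg — synonymous.
Codon 8: TCC Ser / AGT Ser — synonymous.
Codon 9: GAC Asp / GAC Asp — identical.
Synonymous differences: 6.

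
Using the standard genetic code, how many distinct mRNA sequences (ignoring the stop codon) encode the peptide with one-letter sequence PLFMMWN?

96

Pro: 4 codons.
Leu: 6 codons.
Phe: 2 codons.
Met: 1 codon.
Met: 1 codon.
Trp: 1 codon.
Asn: 2 codons.
4 × 6 × 2 × 1 × 1 × 1 × 2 = 96.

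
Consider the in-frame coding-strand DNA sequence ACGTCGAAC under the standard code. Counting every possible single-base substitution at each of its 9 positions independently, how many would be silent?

Codon 1 (ACG, Thr): 3 synonymous substitutions.
Codon 2 (TCG, Ser): 3 synonymous substitutions.
Codon 3 (AAC, Asn): 1 synonymous substitution.
Total: 3 + 3 + 1 = 7.

7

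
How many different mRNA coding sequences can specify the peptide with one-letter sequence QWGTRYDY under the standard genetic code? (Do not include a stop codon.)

Gln: 2 codons.
Trp: 1 codon.
Gly: 4 codons.
Thr: 4 codons.
Arg: 6 codons.
Tyr: 2 codons.
Asp: 2 codons.
Tyr: 2 codons.
2 × 1 × 4 × 4 × 6 × 2 × 2 × 2 = 1536.

1536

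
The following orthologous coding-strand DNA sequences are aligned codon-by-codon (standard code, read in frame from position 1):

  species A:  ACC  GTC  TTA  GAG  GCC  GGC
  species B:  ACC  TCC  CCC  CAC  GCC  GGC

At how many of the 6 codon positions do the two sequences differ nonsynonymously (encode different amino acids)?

Codon 1: ACC Thr / ACC Thr — identical.
Codon 2: GTC Val / TCC Ser — nonsynonymous.
Codon 3: TTA Leu / CCC Pro — nonsynonymous.
Codon 4: GAG Glu / CAC His — nonsynonymous.
Codon 5: GCC Ala / GCC Ala — identical.
Codon 6: GGC Gly / GGC Gly — identical.
Nonsynonymous differences: 3.

3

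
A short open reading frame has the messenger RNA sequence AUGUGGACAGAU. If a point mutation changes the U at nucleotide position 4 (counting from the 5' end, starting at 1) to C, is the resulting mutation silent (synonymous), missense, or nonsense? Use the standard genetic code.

Position 4 falls in codon 2: UGG → Trp.
After the substitution the codon is CGG → Arg.
Trp ≠ Arg, so this is a missense mutation.

missense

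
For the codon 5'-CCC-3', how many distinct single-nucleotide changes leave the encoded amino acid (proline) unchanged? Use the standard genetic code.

Position 1: none → 0 synonymous.
Position 2: none → 0 synonymous.
Position 3: CCT, CCA, CCG → 3 synonymous.
Total: 0 + 0 + 3 = 3.

3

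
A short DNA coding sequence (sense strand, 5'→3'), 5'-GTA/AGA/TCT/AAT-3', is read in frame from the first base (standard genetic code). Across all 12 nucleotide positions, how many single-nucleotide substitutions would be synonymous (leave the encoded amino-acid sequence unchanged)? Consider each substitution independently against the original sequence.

Codon 1 (GTA, Val): 3 synonymous substitutions.
Codon 2 (AGA, Arg): 2 synonymous substitutions.
Codon 3 (TCT, Ser): 3 synonymous substitutions.
Codon 4 (AAT, Asn): 1 synonymous substitution.
Total: 3 + 2 + 3 + 1 = 9.

9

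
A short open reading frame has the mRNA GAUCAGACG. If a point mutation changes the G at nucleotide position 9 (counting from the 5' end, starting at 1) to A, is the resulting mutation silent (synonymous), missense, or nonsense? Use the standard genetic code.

Position 9 falls in codon 3: ACG → Thr.
After the substitution the codon is ACA → Thr.
Both encode Thr, so the change is synonymous.

silent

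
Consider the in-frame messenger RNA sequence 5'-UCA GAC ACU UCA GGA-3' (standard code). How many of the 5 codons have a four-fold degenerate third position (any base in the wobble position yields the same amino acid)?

Codon 1 UCA (Ser): third position 4-fold.
Codon 2 GAC (Asp): third position 2-fold.
Codon 3 ACU (Thr): third position 4-fold.
Codon 4 UCA (Ser): third position 4-fold.
Codon 5 GGA (Gly): third position 4-fold.
Four-fold degenerate third positions: 4.

4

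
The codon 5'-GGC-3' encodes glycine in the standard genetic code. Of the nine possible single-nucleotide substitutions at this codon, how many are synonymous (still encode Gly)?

3

Position 1: none → 0 synonymous.
Position 2: none → 0 synonymous.
Position 3: GGU, GGA, GGG → 3 synonymous.
Total: 0 + 0 + 3 = 3.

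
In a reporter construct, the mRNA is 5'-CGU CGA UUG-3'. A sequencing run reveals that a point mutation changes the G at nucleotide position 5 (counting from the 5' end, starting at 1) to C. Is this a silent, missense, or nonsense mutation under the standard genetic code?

Position 5 falls in codon 2: CGA → Arg.
After the substitution the codon is CCA → Pro.
Arg ≠ Pro, so this is a missense mutation.

missense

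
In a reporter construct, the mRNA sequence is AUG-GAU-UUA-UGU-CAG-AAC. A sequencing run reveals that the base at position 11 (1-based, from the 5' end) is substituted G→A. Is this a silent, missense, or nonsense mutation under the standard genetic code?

Position 11 falls in codon 4: UGU → Cys.
After the substitution the codon is UAU → Tyr.
Cys ≠ Tyr, so this is a missense mutation.

missense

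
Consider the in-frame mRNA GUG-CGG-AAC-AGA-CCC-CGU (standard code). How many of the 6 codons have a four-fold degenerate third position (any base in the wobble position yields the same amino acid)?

Codon 1 GUG (Val): third position 4-fold.
Codon 2 CGG (Arg): third position 4-fold.
Codon 3 AAC (Asn): third position 2-fold.
Codon 4 AGA (Arg): third position 2-fold.
Codon 5 CCC (Pro): third position 4-fold.
Codon 6 CGU (Arg): third position 4-fold.
Four-fold degenerate third positions: 4.

4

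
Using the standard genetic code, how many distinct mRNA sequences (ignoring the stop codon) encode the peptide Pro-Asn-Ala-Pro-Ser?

Pro: 4 codons.
Asn: 2 codons.
Ala: 4 codons.
Pro: 4 codons.
Ser: 6 codons.
4 × 2 × 4 × 4 × 6 = 768.

768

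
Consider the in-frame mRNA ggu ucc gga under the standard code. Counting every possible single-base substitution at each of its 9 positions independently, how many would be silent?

9

Codon 1 (GGU, Gly): 3 synonymous substitutions.
Codon 2 (UCC, Ser): 3 synonymous substitutions.
Codon 3 (GGA, Gly): 3 synonymous substitutions.
Total: 3 + 3 + 3 = 9.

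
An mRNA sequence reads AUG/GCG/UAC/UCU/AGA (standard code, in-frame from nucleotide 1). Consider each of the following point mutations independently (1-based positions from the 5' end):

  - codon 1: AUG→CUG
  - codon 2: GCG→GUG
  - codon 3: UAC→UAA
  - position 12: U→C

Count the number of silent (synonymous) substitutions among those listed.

1

Codon 1: AUG (Met) → CUG (Leu) — missense.
Codon 2: GCG (Ala) → GUG (Val) — missense.
Codon 3: UAC (Tyr) → UAA (Stop) — nonsense.
Codon 4: UCU (Ser) → UCC (Ser) — synonymous.
Synonymous: 1 of 4.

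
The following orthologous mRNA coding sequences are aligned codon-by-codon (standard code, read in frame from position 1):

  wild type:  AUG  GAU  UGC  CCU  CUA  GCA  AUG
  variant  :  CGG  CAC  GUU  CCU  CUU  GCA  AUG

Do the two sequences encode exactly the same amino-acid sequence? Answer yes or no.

no

Codon 1: AUG Met / CGG Arg — nonsynonymous.
Codon 2: GAU Asp / CAC His — nonsynonymous.
Codon 3: UGC Cys / GUU Val — nonsynonymous.
Codon 4: CCU Pro / CCU Pro — identical.
Codon 5: CUA Leu / CUU Leu — synonymous.
Codon 6: GCA Ala / GCA Ala — identical.
Codon 7: AUG Met / AUG Met — identical.
Nonsynonymous differences: 3 → different protein.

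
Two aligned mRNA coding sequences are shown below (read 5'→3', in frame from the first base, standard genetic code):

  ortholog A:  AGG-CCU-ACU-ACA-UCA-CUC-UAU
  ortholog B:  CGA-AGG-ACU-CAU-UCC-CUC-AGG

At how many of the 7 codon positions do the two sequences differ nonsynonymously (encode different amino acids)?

Codon 1: AGG Arg / CGA Arg — synonymous.
Codon 2: CCU Pro / AGG Arg — nonsynonymous.
Codon 3: ACU Thr / ACU Thr — identical.
Codon 4: ACA Thr / CAU His — nonsynonymous.
Codon 5: UCA Ser / UCC Ser — synonymous.
Codon 6: CUC Leu / CUC Leu — identical.
Codon 7: UAU Tyr / AGG Arg — nonsynonymous.
Nonsynonymous differences: 3.

3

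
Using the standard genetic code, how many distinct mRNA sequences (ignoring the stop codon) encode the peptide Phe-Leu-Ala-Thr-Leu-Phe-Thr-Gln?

18432

Phe: 2 codons.
Leu: 6 codons.
Ala: 4 codons.
Thr: 4 codons.
Leu: 6 codons.
Phe: 2 codons.
Thr: 4 codons.
Gln: 2 codons.
2 × 6 × 4 × 4 × 6 × 2 × 4 × 2 = 18432.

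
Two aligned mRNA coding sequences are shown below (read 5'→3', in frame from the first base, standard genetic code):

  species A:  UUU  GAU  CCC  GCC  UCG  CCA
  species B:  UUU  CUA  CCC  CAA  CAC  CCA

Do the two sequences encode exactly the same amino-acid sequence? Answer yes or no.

no

Codon 1: UUU Phe / UUU Phe — identical.
Codon 2: GAU Asp / CUA Leu — nonsynonymous.
Codon 3: CCC Pro / CCC Pro — identical.
Codon 4: GCC Ala / CAA Gln — nonsynonymous.
Codon 5: UCG Ser / CAC His — nonsynonymous.
Codon 6: CCA Pro / CCA Pro — identical.
Nonsynonymous differences: 3 → different protein.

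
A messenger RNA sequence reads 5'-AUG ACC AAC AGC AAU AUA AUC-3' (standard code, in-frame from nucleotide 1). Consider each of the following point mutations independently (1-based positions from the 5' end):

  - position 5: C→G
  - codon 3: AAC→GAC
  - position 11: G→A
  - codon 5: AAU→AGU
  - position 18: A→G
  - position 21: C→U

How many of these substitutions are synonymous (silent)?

Codon 2: ACC (Thr) → AGC (Ser) — missense.
Codon 3: AAC (Asn) → GAC (Asp) — missense.
Codon 4: AGC (Ser) → AAC (Asn) — missense.
Codon 5: AAU (Asn) → AGU (Ser) — missense.
Codon 6: AUA (Ile) → AUG (Met) — missense.
Codon 7: AUC (Ile) → AUU (Ile) — synonymous.
Synonymous: 1 of 6.

1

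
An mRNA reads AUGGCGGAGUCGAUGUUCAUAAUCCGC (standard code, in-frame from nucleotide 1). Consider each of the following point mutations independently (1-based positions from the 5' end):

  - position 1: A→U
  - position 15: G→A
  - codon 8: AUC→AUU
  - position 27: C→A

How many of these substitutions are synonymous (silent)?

Codon 1: AUG (Met) → UUG (Leu) — missense.
Codon 5: AUG (Met) → AUA (Ile) — missense.
Codon 8: AUC (Ile) → AUU (Ile) — synonymous.
Codon 9: CGC (Arg) → CGA (Arg) — synonymous.
Synonymous: 2 of 4.

2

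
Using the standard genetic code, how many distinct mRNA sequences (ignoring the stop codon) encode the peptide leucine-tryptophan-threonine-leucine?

144

Leu: 6 codons.
Trp: 1 codon.
Thr: 4 codons.
Leu: 6 codons.
6 × 1 × 4 × 6 = 144.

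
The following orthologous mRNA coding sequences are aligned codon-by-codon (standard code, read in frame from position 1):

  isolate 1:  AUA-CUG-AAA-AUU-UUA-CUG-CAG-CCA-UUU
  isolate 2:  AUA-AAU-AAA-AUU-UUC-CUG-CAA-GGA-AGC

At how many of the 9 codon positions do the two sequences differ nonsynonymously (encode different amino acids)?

Codon 1: AUA Ile / AUA Ile — identical.
Codon 2: CUG Leu / AAU Asn — nonsynonymous.
Codon 3: AAA Lys / AAA Lys — identical.
Codon 4: AUU Ile / AUU Ile — identical.
Codon 5: UUA Leu / UUC Phe — nonsynonymous.
Codon 6: CUG Leu / CUG Leu — identical.
Codon 7: CAG Gln / CAA Gln — synonymous.
Codon 8: CCA Pro / GGA Gly — nonsynonymous.
Codon 9: UUU Phe / AGC Ser — nonsynonymous.
Nonsynonymous differences: 4.

4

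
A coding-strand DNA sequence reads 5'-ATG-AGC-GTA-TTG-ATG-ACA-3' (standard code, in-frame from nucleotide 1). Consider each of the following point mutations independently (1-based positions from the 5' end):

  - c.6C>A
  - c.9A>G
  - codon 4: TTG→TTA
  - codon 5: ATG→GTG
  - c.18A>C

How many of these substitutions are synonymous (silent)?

3

Codon 2: AGC (Ser) → AGA (Arg) — missense.
Codon 3: GTA (Val) → GTG (Val) — synonymous.
Codon 4: TTG (Leu) → TTA (Leu) — synonymous.
Codon 5: ATG (Met) → GTG (Val) — missense.
Codon 6: ACA (Thr) → ACC (Thr) — synonymous.
Synonymous: 3 of 5.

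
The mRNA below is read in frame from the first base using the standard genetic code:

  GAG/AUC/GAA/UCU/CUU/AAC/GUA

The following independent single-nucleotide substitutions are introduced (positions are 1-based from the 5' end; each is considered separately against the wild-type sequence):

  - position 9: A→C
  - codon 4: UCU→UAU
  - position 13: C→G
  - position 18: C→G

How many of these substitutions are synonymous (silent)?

Codon 3: GAA (Glu) → GAC (Asp) — missense.
Codon 4: UCU (Ser) → UAU (Tyr) — missense.
Codon 5: CUU (Leu) → GUU (Val) — missense.
Codon 6: AAC (Asn) → AAG (Lys) — missense.
Synonymous: 0 of 4.

0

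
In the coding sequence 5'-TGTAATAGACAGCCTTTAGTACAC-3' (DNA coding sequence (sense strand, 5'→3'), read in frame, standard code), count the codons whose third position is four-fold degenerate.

2

Codon 1 TGT (Cys): third position 2-fold.
Codon 2 AAT (Asn): third position 2-fold.
Codon 3 AGA (Arg): third position 2-fold.
Codon 4 CAG (Gln): third position 2-fold.
Codon 5 CCT (Pro): third position 4-fold.
Codon 6 TTA (Leu): third position 2-fold.
Codon 7 GTA (Val): third position 4-fold.
Codon 8 CAC (His): third position 2-fold.
Four-fold degenerate third positions: 2.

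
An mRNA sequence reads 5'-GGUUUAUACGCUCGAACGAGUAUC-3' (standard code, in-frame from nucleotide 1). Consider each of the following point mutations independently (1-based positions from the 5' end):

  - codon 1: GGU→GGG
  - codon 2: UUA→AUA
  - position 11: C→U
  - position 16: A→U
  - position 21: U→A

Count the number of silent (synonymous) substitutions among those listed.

1

Codon 1: GGU (Gly) → GGG (Gly) — synonymous.
Codon 2: UUA (Leu) → AUA (Ile) — missense.
Codon 4: GCU (Ala) → GUU (Val) — missense.
Codon 6: ACG (Thr) → UCG (Ser) — missense.
Codon 7: AGU (Ser) → AGA (Arg) — missense.
Synonymous: 1 of 5.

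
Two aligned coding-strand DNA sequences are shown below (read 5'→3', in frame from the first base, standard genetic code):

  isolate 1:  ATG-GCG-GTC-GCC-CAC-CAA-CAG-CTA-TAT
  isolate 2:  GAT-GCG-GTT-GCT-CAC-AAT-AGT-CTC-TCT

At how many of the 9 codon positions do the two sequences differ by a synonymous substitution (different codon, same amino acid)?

Codon 1: ATG Met / GAT Asp — nonsynonymous.
Codon 2: GCG Ala / GCG Ala — identical.
Codon 3: GTC Val / GTT Val — synonymous.
Codon 4: GCC Ala / GCT Ala — synonymous.
Codon 5: CAC His / CAC His — identical.
Codon 6: CAA Gln / AAT Asn — nonsynonymous.
Codon 7: CAG Gln / AGT Ser — nonsynonymous.
Codon 8: CTA Leu / CTC Leu — synonymous.
Codon 9: TAT Tyr / TCT Ser — nonsynonymous.
Synonymous differences: 3.

3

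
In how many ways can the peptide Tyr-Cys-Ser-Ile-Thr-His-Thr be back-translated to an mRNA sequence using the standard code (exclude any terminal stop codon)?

Tyr: 2 codons.
Cys: 2 codons.
Ser: 6 codons.
Ile: 3 codons.
Thr: 4 codons.
His: 2 codons.
Thr: 4 codons.
2 × 2 × 6 × 3 × 4 × 2 × 4 = 2304.

2304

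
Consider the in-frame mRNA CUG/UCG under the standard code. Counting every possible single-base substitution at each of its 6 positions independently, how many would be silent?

7

Codon 1 (CUG, Leu): 4 synonymous substitutions.
Codon 2 (UCG, Ser): 3 synonymous substitutions.
Total: 4 + 3 = 7.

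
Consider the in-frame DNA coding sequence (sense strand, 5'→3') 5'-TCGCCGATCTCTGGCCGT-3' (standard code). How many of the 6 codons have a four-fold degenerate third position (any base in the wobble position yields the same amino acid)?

5

Codon 1 TCG (Ser): third position 4-fold.
Codon 2 CCG (Pro): third position 4-fold.
Codon 3 ATC (Ile): third position 3-fold.
Codon 4 TCT (Ser): third position 4-fold.
Codon 5 GGC (Gly): third position 4-fold.
Codon 6 CGT (Arg): third position 4-fold.
Four-fold degenerate third positions: 5.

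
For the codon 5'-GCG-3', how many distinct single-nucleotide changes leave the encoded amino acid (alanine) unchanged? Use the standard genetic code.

3

Position 1: none → 0 synonymous.
Position 2: none → 0 synonymous.
Position 3: GCU, GCC, GCA → 3 synonymous.
Total: 0 + 0 + 3 = 3.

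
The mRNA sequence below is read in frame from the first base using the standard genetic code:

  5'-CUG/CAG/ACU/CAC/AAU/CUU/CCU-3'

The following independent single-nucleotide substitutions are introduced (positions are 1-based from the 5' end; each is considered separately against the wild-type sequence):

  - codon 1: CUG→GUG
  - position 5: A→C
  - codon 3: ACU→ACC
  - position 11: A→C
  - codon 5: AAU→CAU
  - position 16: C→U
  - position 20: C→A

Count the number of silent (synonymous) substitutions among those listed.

1

Codon 1: CUG (Leu) → GUG (Val) — missense.
Codon 2: CAG (Gln) → CCG (Pro) — missense.
Codon 3: ACU (Thr) → ACC (Thr) — synonymous.
Codon 4: CAC (His) → CCC (Pro) — missense.
Codon 5: AAU (Asn) → CAU (His) — missense.
Codon 6: CUU (Leu) → UUU (Phe) — missense.
Codon 7: CCU (Pro) → CAU (His) — missense.
Synonymous: 1 of 7.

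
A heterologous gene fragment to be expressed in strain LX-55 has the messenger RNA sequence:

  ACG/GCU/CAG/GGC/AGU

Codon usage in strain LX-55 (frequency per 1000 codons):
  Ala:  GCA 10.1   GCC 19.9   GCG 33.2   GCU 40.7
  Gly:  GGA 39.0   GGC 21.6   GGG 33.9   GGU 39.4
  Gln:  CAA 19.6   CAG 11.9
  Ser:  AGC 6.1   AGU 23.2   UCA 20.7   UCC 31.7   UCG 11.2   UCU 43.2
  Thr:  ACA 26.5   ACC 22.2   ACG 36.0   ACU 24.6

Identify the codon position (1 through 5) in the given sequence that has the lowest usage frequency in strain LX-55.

3

Codon 1 ACG (Thr): 36.0 per 1000.
Codon 2 GCU (Ala): 40.7 per 1000.
Codon 3 CAG (Gln): 11.9 per 1000.
Codon 4 GGC (Gly): 21.6 per 1000.
Codon 5 AGU (Ser): 23.2 per 1000.
Lowest frequency is 11.9 at codon 3.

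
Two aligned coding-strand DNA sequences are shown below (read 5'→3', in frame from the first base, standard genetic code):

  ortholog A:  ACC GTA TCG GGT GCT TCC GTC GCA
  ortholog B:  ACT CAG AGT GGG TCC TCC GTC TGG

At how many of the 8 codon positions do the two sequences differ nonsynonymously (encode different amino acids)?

Codon 1: ACC Thr / ACT Thr — synonymous.
Codon 2: GTA Val / CAG Gln — nonsynonymous.
Codon 3: TCG Ser / AGT Ser — synonymous.
Codon 4: GGT Gly / GGG Gly — synonymous.
Codon 5: GCT Ala / TCC Ser — nonsynonymous.
Codon 6: TCC Ser / TCC Ser — identical.
Codon 7: GTC Val / GTC Val — identical.
Codon 8: GCA Ala / TGG Trp — nonsynonymous.
Nonsynonymous differences: 3.

3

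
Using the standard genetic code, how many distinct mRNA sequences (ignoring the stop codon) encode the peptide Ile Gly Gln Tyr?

48

Ile: 3 codons.
Gly: 4 codons.
Gln: 2 codons.
Tyr: 2 codons.
3 × 4 × 2 × 2 = 48.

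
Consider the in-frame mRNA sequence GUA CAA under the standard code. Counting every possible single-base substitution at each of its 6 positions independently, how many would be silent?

Codon 1 (GUA, Val): 3 synonymous substitutions.
Codon 2 (CAA, Gln): 1 synonymous substitution.
Total: 3 + 1 = 4.

4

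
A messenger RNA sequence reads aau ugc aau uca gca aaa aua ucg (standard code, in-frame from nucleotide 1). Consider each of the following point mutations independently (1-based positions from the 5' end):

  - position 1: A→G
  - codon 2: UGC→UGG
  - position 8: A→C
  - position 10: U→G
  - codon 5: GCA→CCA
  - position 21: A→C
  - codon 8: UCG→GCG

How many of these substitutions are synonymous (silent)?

Codon 1: AAU (Asn) → GAU (Asp) — missense.
Codon 2: UGC (Cys) → UGG (Trp) — missense.
Codon 3: AAU (Asn) → ACU (Thr) — missense.
Codon 4: UCA (Ser) → GCA (Ala) — missense.
Codon 5: GCA (Ala) → CCA (Pro) — missense.
Codon 7: AUA (Ile) → AUC (Ile) — synonymous.
Codon 8: UCG (Ser) → GCG (Ala) — missense.
Synonymous: 1 of 7.

1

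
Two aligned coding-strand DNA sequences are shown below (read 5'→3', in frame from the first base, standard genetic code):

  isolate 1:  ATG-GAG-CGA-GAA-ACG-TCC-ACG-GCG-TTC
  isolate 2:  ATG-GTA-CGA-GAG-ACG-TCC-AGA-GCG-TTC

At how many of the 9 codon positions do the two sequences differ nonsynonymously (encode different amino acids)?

Codon 1: ATG Met / ATG Met — identical.
Codon 2: GAG Glu / GTA Val — nonsynonymous.
Codon 3: CGA Arg / CGA Arg — identical.
Codon 4: GAA Glu / GAG Glu — synonymous.
Codon 5: ACG Thr / ACG Thr — identical.
Codon 6: TCC Ser / TCC Ser — identical.
Codon 7: ACG Thr / AGA Arg — nonsynonymous.
Codon 8: GCG Ala / GCG Ala — identical.
Codon 9: TTC Phe / TTC Phe — identical.
Nonsynonymous differences: 2.

2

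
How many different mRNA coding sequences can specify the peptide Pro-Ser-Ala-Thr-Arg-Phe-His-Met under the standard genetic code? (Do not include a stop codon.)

9216

Pro: 4 codons.
Ser: 6 codons.
Ala: 4 codons.
Thr: 4 codons.
Arg: 6 codons.
Phe: 2 codons.
His: 2 codons.
Met: 1 codon.
4 × 6 × 4 × 4 × 6 × 2 × 2 × 1 = 9216.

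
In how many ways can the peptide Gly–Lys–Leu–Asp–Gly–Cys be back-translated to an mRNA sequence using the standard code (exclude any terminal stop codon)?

Gly: 4 codons.
Lys: 2 codons.
Leu: 6 codons.
Asp: 2 codons.
Gly: 4 codons.
Cys: 2 codons.
4 × 2 × 6 × 2 × 4 × 2 = 768.

768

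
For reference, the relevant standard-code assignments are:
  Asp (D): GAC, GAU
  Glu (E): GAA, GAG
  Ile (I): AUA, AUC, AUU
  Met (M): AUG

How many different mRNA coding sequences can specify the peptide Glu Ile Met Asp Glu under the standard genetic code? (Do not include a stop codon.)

24

Glu: 2 codons.
Ile: 3 codons.
Met: 1 codon.
Asp: 2 codons.
Glu: 2 codons.
2 × 3 × 1 × 2 × 2 = 24.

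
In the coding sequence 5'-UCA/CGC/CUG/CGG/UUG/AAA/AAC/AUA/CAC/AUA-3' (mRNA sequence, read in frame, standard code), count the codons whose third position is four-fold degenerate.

Codon 1 UCA (Ser): third position 4-fold.
Codon 2 CGC (Arg): third position 4-fold.
Codon 3 CUG (Leu): third position 4-fold.
Codon 4 CGG (Arg): third position 4-fold.
Codon 5 UUG (Leu): third position 2-fold.
Codon 6 AAA (Lys): third position 2-fold.
Codon 7 AAC (Asn): third position 2-fold.
Codon 8 AUA (Ile): third position 3-fold.
Codon 9 CAC (His): third position 2-fold.
Codon 10 AUA (Ile): third position 3-fold.
Four-fold degenerate third positions: 4.

4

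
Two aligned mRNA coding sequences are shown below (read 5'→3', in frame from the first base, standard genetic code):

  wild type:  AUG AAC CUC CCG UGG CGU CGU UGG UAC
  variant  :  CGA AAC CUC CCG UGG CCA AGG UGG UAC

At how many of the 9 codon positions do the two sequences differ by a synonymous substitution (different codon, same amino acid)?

Codon 1: AUG Met / CGA Arg — nonsynonymous.
Codon 2: AAC Asn / AAC Asn — identical.
Codon 3: CUC Leu / CUC Leu — identical.
Codon 4: CCG Pro / CCG Pro — identical.
Codon 5: UGG Trp / UGG Trp — identical.
Codon 6: CGU Arg / CCA Pro — nonsynonymous.
Codon 7: CGU Arg / AGG Arg — synonymous.
Codon 8: UGG Trp / UGG Trp — identical.
Codon 9: UAC Tyr / UAC Tyr — identical.
Synonymous differences: 1.

1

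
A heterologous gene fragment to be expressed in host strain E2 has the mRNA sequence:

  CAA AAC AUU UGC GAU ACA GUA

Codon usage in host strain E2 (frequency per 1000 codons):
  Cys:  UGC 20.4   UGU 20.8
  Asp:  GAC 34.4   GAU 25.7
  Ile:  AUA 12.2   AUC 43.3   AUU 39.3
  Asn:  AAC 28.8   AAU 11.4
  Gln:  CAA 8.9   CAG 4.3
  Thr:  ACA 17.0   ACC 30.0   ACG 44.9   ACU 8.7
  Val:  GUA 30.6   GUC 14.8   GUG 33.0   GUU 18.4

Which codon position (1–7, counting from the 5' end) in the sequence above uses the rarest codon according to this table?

Codon 1 CAA (Gln): 8.9 per 1000.
Codon 2 AAC (Asn): 28.8 per 1000.
Codon 3 AUU (Ile): 39.3 per 1000.
Codon 4 UGC (Cys): 20.4 per 1000.
Codon 5 GAU (Asp): 25.7 per 1000.
Codon 6 ACA (Thr): 17.0 per 1000.
Codon 7 GUA (Val): 30.6 per 1000.
Lowest frequency is 8.9 at codon 1.

1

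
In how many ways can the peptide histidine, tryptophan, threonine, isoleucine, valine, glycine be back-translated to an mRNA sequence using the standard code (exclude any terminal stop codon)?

384

His: 2 codons.
Trp: 1 codon.
Thr: 4 codons.
Ile: 3 codons.
Val: 4 codons.
Gly: 4 codons.
2 × 1 × 4 × 3 × 4 × 4 = 384.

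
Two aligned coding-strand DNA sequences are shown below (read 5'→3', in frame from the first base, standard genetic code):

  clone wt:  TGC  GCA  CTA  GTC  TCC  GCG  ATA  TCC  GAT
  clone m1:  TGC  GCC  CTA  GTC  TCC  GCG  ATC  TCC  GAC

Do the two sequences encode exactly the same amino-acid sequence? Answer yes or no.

yes

Codon 1: TGC Cys / TGC Cys — identical.
Codon 2: GCA Ala / GCC Ala — synonymous.
Codon 3: CTA Leu / CTA Leu — identical.
Codon 4: GTC Val / GTC Val — identical.
Codon 5: TCC Ser / TCC Ser — identical.
Codon 6: GCG Ala / GCG Ala — identical.
Codon 7: ATA Ile / ATC Ile — synonymous.
Codon 8: TCC Ser / TCC Ser — identical.
Codon 9: GAT Asp / GAC Asp — synonymous.
Nonsynonymous differences: 0 → same protein.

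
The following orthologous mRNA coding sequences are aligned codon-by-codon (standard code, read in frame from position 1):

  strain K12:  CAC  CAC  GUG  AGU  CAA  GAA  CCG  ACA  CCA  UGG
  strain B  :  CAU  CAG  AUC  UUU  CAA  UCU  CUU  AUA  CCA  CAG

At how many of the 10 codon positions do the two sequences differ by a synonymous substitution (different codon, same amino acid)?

1

Codon 1: CAC His / CAU His — synonymous.
Codon 2: CAC His / CAG Gln — nonsynonymous.
Codon 3: GUG Val / AUC Ile — nonsynonymous.
Codon 4: AGU Ser / UUU Phe — nonsynonymous.
Codon 5: CAA Gln / CAA Gln — identical.
Codon 6: GAA Glu / UCU Ser — nonsynonymous.
Codon 7: CCG Pro / CUU Leu — nonsynonymous.
Codon 8: ACA Thr / AUA Ile — nonsynonymous.
Codon 9: CCA Pro / CCA Pro — identical.
Codon 10: UGG Trp / CAG Gln — nonsynonymous.
Synonymous differences: 1.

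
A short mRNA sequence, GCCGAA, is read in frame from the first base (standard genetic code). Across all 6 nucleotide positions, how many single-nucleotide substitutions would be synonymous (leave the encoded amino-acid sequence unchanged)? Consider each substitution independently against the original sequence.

Codon 1 (GCC, Ala): 3 synonymous substitutions.
Codon 2 (GAA, Glu): 1 synonymous substitution.
Total: 3 + 1 = 4.

4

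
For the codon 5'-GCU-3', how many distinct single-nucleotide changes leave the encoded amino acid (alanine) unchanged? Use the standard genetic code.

Position 1: none → 0 synonymous.
Position 2: none → 0 synonymous.
Position 3: GCC, GCA, GCG → 3 synonymous.
Total: 0 + 0 + 3 = 3.

3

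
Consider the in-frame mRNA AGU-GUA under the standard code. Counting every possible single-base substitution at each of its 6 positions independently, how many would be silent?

Codon 1 (AGU, Ser): 1 synonymous substitution.
Codon 2 (GUA, Val): 3 synonymous substitutions.
Total: 1 + 3 = 4.

4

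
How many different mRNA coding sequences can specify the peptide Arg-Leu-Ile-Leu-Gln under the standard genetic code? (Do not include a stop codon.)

Arg: 6 codons.
Leu: 6 codons.
Ile: 3 codons.
Leu: 6 codons.
Gln: 2 codons.
6 × 6 × 3 × 6 × 2 = 1296.

1296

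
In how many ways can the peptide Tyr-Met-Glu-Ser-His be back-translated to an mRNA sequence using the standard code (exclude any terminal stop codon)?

Tyr: 2 codons.
Met: 1 codon.
Glu: 2 codons.
Ser: 6 codons.
His: 2 codons.
2 × 1 × 2 × 6 × 2 = 48.

48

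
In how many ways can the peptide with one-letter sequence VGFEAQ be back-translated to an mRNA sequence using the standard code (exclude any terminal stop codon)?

512

Val: 4 codons.
Gly: 4 codons.
Phe: 2 codons.
Glu: 2 codons.
Ala: 4 codons.
Gln: 2 codons.
4 × 4 × 2 × 2 × 4 × 2 = 512.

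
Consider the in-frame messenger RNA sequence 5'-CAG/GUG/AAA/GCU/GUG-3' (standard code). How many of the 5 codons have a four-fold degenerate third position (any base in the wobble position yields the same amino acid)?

Codon 1 CAG (Gln): third position 2-fold.
Codon 2 GUG (Val): third position 4-fold.
Codon 3 AAA (Lys): third position 2-fold.
Codon 4 GCU (Ala): third position 4-fold.
Codon 5 GUG (Val): third position 4-fold.
Four-fold degenerate third positions: 3.

3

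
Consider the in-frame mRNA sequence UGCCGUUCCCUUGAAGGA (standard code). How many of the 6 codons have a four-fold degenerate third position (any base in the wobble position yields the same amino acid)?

Codon 1 UGC (Cys): third position 2-fold.
Codon 2 CGU (Arg): third position 4-fold.
Codon 3 UCC (Ser): third position 4-fold.
Codon 4 CUU (Leu): third position 4-fold.
Codon 5 GAA (Glu): third position 2-fold.
Codon 6 GGA (Gly): third position 4-fold.
Four-fold degenerate third positions: 4.

4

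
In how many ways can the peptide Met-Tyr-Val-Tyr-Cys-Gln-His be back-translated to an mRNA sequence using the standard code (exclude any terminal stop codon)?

128

Met: 1 codon.
Tyr: 2 codons.
Val: 4 codons.
Tyr: 2 codons.
Cys: 2 codons.
Gln: 2 codons.
His: 2 codons.
1 × 2 × 4 × 2 × 2 × 2 × 2 = 128.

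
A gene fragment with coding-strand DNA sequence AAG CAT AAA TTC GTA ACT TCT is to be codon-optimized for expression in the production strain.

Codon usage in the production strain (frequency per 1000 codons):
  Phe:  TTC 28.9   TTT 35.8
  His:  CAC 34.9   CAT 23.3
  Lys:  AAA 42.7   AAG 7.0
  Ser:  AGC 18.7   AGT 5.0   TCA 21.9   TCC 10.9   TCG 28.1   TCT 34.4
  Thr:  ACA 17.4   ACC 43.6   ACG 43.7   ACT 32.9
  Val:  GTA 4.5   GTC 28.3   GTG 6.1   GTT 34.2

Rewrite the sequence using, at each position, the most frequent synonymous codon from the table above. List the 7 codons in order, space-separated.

Codon 1 (Lys): best is AAA at 42.7.
Codon 2 (His): best is CAC at 34.9.
Codon 3 (Lys): best is AAA at 42.7.
Codon 4 (Phe): best is TTT at 35.8.
Codon 5 (Val): best is GTT at 34.2.
Codon 6 (Thr): best is ACG at 43.7.
Codon 7 (Ser): best is TCT at 34.4.

AAA CAC AAA TTT GTT ACG TCT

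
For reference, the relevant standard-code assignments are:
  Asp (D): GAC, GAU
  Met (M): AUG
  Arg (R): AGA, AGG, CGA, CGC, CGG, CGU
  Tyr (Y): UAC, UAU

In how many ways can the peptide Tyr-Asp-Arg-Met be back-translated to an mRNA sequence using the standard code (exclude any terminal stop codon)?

24

Tyr: 2 codons.
Asp: 2 codons.
Arg: 6 codons.
Met: 1 codon.
2 × 2 × 6 × 1 = 24.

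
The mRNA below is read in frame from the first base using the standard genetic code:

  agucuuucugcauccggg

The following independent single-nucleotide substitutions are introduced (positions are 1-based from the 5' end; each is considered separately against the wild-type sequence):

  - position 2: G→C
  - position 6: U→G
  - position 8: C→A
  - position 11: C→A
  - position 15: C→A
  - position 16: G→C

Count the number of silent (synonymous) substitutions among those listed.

Codon 1: AGU (Ser) → ACU (Thr) — missense.
Codon 2: CUU (Leu) → CUG (Leu) — synonymous.
Codon 3: UCU (Ser) → UAU (Tyr) — missense.
Codon 4: GCA (Ala) → GAA (Glu) — missense.
Codon 5: UCC (Ser) → UCA (Ser) — synonymous.
Codon 6: GGG (Gly) → CGG (Arg) — missense.
Synonymous: 2 of 6.

2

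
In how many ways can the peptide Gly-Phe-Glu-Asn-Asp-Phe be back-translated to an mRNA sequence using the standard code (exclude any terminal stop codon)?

Gly: 4 codons.
Phe: 2 codons.
Glu: 2 codons.
Asn: 2 codons.
Asp: 2 codons.
Phe: 2 codons.
4 × 2 × 2 × 2 × 2 × 2 = 128.

128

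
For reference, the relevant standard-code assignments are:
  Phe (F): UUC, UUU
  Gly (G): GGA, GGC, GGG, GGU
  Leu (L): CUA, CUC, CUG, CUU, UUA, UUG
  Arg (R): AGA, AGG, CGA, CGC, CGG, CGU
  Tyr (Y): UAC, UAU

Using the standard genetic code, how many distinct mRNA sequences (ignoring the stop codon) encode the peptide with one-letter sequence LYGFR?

Leu: 6 codons.
Tyr: 2 codons.
Gly: 4 codons.
Phe: 2 codons.
Arg: 6 codons.
6 × 2 × 4 × 2 × 6 = 576.

576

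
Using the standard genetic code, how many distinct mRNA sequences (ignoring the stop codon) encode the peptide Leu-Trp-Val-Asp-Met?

Leu: 6 codons.
Trp: 1 codon.
Val: 4 codons.
Asp: 2 codons.
Met: 1 codon.
6 × 1 × 4 × 2 × 1 = 48.

48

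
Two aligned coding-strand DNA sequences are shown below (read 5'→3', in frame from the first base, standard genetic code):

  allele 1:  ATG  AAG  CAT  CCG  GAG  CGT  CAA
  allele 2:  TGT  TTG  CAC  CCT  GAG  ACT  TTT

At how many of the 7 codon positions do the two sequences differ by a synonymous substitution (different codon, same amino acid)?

Codon 1: ATG Met / TGT Cys — nonsynonymous.
Codon 2: AAG Lys / TTG Leu — nonsynonymous.
Codon 3: CAT His / CAC His — synonymous.
Codon 4: CCG Pro / CCT Pro — synonymous.
Codon 5: GAG Glu / GAG Glu — identical.
Codon 6: CGT Arg / ACT Thr — nonsynonymous.
Codon 7: CAA Gln / TTT Phe — nonsynonymous.
Synonymous differences: 2.

2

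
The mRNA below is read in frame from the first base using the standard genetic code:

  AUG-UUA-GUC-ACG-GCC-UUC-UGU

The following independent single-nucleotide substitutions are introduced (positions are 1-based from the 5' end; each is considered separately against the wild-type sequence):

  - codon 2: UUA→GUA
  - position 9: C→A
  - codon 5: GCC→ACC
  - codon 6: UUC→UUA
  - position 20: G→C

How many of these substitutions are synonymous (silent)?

1

Codon 2: UUA (Leu) → GUA (Val) — missense.
Codon 3: GUC (Val) → GUA (Val) — synonymous.
Codon 5: GCC (Ala) → ACC (Thr) — missense.
Codon 6: UUC (Phe) → UUA (Leu) — missense.
Codon 7: UGU (Cys) → UCU (Ser) — missense.
Synonymous: 1 of 5.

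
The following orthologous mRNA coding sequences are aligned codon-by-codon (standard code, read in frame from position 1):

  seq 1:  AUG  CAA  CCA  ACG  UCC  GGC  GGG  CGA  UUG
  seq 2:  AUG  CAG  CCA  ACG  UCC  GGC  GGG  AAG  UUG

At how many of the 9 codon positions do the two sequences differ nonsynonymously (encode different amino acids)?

Codon 1: AUG Met / AUG Met — identical.
Codon 2: CAA Gln / CAG Gln — synonymous.
Codon 3: CCA Pro / CCA Pro — identical.
Codon 4: ACG Thr / ACG Thr — identical.
Codon 5: UCC Ser / UCC Ser — identical.
Codon 6: GGC Gly / GGC Gly — identical.
Codon 7: GGG Gly / GGG Gly — identical.
Codon 8: CGA Arg / AAG Lys — nonsynonymous.
Codon 9: UUG Leu / UUG Leu — identical.
Nonsynonymous differences: 1.

1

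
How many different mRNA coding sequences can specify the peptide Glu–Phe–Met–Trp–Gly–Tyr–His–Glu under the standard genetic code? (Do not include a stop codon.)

Glu: 2 codons.
Phe: 2 codons.
Met: 1 codon.
Trp: 1 codon.
Gly: 4 codons.
Tyr: 2 codons.
His: 2 codons.
Glu: 2 codons.
2 × 2 × 1 × 1 × 4 × 2 × 2 × 2 = 128.

128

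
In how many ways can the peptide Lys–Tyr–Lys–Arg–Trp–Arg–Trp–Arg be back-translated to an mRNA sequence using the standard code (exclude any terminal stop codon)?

Lys: 2 codons.
Tyr: 2 codons.
Lys: 2 codons.
Arg: 6 codons.
Trp: 1 codon.
Arg: 6 codons.
Trp: 1 codon.
Arg: 6 codons.
2 × 2 × 2 × 6 × 1 × 6 × 1 × 6 = 1728.

1728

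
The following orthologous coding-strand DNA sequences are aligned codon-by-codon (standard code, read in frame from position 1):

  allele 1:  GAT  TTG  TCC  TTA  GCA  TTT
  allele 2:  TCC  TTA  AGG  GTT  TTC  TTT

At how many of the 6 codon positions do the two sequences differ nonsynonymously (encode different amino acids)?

Codon 1: GAT Asp / TCC Ser — nonsynonymous.
Codon 2: TTG Leu / TTA Leu — synonymous.
Codon 3: TCC Ser / AGG Arg — nonsynonymous.
Codon 4: TTA Leu / GTT Val — nonsynonymous.
Codon 5: GCA Ala / TTC Phe — nonsynonymous.
Codon 6: TTT Phe / TTT Phe — identical.
Nonsynonymous differences: 4.

4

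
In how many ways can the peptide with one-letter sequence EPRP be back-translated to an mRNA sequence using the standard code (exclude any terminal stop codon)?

192

Glu: 2 codons.
Pro: 4 codons.
Arg: 6 codons.
Pro: 4 codons.
2 × 4 × 6 × 4 = 192.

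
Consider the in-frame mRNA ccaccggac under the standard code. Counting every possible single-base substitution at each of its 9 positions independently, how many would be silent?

Codon 1 (CCA, Pro): 3 synonymous substitutions.
Codon 2 (CCG, Pro): 3 synonymous substitutions.
Codon 3 (GAC, Asp): 1 synonymous substitution.
Total: 3 + 3 + 1 = 7.

7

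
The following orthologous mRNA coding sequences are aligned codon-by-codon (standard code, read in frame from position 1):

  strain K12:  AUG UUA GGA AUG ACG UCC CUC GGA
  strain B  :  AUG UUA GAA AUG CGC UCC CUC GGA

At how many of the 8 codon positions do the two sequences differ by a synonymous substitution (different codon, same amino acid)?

Codon 1: AUG Met / AUG Met — identical.
Codon 2: UUA Leu / UUA Leu — identical.
Codon 3: GGA Gly / GAA Glu — nonsynonymous.
Codon 4: AUG Met / AUG Met — identical.
Codon 5: ACG Thr / CGC Arg — nonsynonymous.
Codon 6: UCC Ser / UCC Ser — identical.
Codon 7: CUC Leu / CUC Leu — identical.
Codon 8: GGA Gly / GGA Gly — identical.
Synonymous differences: 0.

0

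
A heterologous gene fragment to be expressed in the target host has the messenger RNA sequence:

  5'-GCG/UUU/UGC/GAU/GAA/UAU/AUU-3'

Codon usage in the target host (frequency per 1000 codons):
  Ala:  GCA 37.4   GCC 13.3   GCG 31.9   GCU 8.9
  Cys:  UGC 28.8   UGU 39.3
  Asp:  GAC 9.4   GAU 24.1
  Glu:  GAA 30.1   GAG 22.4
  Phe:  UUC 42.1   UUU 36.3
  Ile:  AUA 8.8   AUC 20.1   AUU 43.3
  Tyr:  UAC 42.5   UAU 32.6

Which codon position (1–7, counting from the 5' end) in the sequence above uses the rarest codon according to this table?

Codon 1 GCG (Ala): 31.9 per 1000.
Codon 2 UUU (Phe): 36.3 per 1000.
Codon 3 UGC (Cys): 28.8 per 1000.
Codon 4 GAU (Asp): 24.1 per 1000.
Codon 5 GAA (Glu): 30.1 per 1000.
Codon 6 UAU (Tyr): 32.6 per 1000.
Codon 7 AUU (Ile): 43.3 per 1000.
Lowest frequency is 24.1 at codon 4.

4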